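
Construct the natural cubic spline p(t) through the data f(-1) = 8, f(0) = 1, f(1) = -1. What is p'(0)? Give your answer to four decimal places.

-4.5000

With m_i denoting the second derivative at x_i, h_i = 1, 1, and Δ_i = (y_(i+1) − y_i)/h_i = -7, -2:
  1·m_0 + 4·m_1 + 1·m_2 = 6(Δ_1 - Δ_0) = 30
Natural end conditions: m_0 = m_2 = 0.
Forward elimination and back-substitution give m_0 = 0, m_1 = 15/2, m_2 = 0.
On [0, 1], p'(t) = b_1 + 2c_1·t + 3d_1·t² with b_1 = Δ_1 - h_1(2m_1 + m_2)/6 = -9/2, c_1 = m_1/2 = 15/4, d_1 = (m_2 - m_1)/(6h_1) = -5/4. So p'(0) = -9/2.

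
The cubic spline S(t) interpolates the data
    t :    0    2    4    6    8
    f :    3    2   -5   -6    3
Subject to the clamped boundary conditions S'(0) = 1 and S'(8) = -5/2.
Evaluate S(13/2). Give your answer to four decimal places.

-3.0912

With M_i denoting the second derivative at x_i, h_i = 2, 2, 2, 2, and Δ_i = (y_(i+1) − y_i)/h_i = -1/2, -7/2, -1/2, 9/2:
  2·M_0 + 8·M_1 + 2·M_2 = 6(Δ_1 - Δ_0) = -18
  2·M_1 + 8·M_2 + 2·M_3 = 6(Δ_2 - Δ_1) = 18
  2·M_2 + 8·M_3 + 2·M_4 = 6(Δ_3 - Δ_2) = 30
Clamped end conditions give two more equations: 2h_0·M_0 + h_0·M_1 = 6(Δ_0 - S'(0)) = -9 and h_3·M_3 + 2h_3·M_4 = 6(S'(8) - Δ_3) = -42.
Forward elimination and back-substitution give M_0 = -127/112, M_1 = -125/56, M_2 = 17/16, M_3 = 391/56, M_4 = -1567/112.
On [6, 8], S(t) = -6 + 505/112·(t - 6) + 391/112·(t - 6)² - 783/448·(t - 6)³.
With (t - 6) = 1/2: S(13/2) = -11079/3584.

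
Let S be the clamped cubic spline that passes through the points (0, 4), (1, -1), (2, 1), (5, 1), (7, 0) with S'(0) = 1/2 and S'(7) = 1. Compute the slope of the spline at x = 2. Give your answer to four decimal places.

Let m_i = S''(x_i). Step sizes h_i = 1, 1, 3, 2; slopes of the chords Δ_i = (y_(i+1) - y_i)/h_i = -5, 2, 0, -1/2.
  1·m_0 + 4·m_1 + 1·m_2 = 6(Δ_1 - Δ_0) = 42
  1·m_1 + 8·m_2 + 3·m_3 = 6(Δ_2 - Δ_1) = -12
  3·m_2 + 10·m_3 + 2·m_4 = 6(Δ_3 - Δ_2) = -3
Clamped end conditions give two more equations: 2h_0·m_0 + h_0·m_1 = 6(Δ_0 - S'(0)) = -33 and h_3·m_3 + 2h_3·m_4 = 6(S'(7) - Δ_3) = 9.
Solving: m_0 = -2389/94, m_1 = 838/47, m_2 = -367/94, m_3 = 22/47, m_4 = 379/188.
On [2, 5], S'(x) = b_2 + 2c_2·(x - 2) + 3d_2·(x - 2)² with b_2 = Δ_2 - h_2(2m_2 + m_3)/6 = 345/94, c_2 = m_2/2 = -367/188, d_2 = (m_3 - m_2)/(6h_2) = 137/564. So S'(2) = 345/94.

3.6702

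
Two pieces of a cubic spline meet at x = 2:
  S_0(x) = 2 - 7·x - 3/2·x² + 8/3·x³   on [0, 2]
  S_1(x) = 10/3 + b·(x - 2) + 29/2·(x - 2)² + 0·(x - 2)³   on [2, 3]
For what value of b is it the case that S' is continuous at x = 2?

S_0'(x) = -7 - 3·x + 8·x², so S_0'(2) = 19. On the right, S_1'(2) = b, so b = 19.

19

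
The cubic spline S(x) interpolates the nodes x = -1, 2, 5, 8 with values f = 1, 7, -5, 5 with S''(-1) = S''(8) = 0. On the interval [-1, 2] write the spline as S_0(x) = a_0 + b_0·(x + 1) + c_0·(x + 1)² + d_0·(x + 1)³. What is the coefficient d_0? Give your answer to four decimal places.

-0.2321

With σ_i denoting the second derivative at x_i, h_i = 3, 3, 3, and Δ_i = (y_(i+1) − y_i)/h_i = 2, -4, 10/3:
  3·σ_0 + 12·σ_1 + 3·σ_2 = 6(Δ_1 - Δ_0) = -36
  3·σ_1 + 12·σ_2 + 3·σ_3 = 6(Δ_2 - Δ_1) = 44
Natural end conditions: σ_0 = σ_3 = 0.
Forward elimination and back-substitution give σ_0 = 0, σ_1 = -188/45, σ_2 = 212/45, σ_3 = 0.
On [-1, 2], with S_0(x) = a_0 + b_0·(x + 1) + c_0·(x + 1)² + d_0·(x + 1)³: c_0 = σ_0/2 = 0, d_0 = (σ_1 - σ_0)/(6h_0) = -94/405, b_0 = Δ_0 - h_0(2σ_0 + σ_1)/6 = 184/45.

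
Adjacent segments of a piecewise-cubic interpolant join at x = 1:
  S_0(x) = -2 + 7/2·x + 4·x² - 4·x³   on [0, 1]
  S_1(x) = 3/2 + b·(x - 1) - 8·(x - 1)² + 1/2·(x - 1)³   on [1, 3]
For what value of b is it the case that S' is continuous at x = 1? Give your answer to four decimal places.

S_0'(x) = 7/2 + 8·x - 12·x², so S_0'(1) = -1/2. On the right, S_1'(1) = b, so b = -1/2.

-0.5000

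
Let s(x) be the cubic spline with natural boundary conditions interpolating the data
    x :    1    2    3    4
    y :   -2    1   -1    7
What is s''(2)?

-12

Write σ_i for s''(x_i). With h_i = 1, 1, 1 and divided differences Δ_i = 3, -2, 8, the continuity of s' gives the tridiagonal system
  1·σ_0 + 4·σ_1 + 1·σ_2 = 6(Δ_1 - Δ_0) = -30
  1·σ_1 + 4·σ_2 + 1·σ_3 = 6(Δ_2 - Δ_1) = 60
Natural end conditions: σ_0 = σ_3 = 0.
Hence σ_0 = 0, σ_1 = -12, σ_2 = 18, σ_3 = 0.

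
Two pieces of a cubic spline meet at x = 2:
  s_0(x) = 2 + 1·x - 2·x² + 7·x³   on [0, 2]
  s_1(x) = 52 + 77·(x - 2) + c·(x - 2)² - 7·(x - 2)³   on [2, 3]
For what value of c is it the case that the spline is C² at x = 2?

40

s_0''(x) = -4 + 42·x, so s_0''(2) = 80. On the right, s_1''(2) = 2c, so c = 40.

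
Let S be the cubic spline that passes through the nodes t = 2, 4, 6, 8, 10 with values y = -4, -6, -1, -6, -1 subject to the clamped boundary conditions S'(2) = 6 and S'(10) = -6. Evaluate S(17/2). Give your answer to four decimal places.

Write M_i for S''(x_i). With h_i = 2, 2, 2, 2 and divided differences Δ_i = -1, 5/2, -5/2, 5/2, the continuity of S' gives the tridiagonal system
  2·M_0 + 8·M_1 + 2·M_2 = 6(Δ_1 - Δ_0) = 21
  2·M_1 + 8·M_2 + 2·M_3 = 6(Δ_2 - Δ_1) = -30
  2·M_2 + 8·M_3 + 2·M_4 = 6(Δ_3 - Δ_2) = 30
Clamped end conditions give two more equations: 2h_0·M_0 + h_0·M_1 = 6(Δ_0 - S'(2)) = -42 and h_3·M_3 + 2h_3·M_4 = 6(S'(10) - Δ_3) = -51.
Solving: M_0 = -1647/112, M_1 = 471/56, M_2 = -135/16, M_3 = 579/56, M_4 = -2007/112.
On [8, 10], S(t) = -6 + 177/112·(t - 8) + 579/112·(t - 8)² - 1055/448·(t - 8)³.
With (t - 8) = 1/2: S(17/2) = -15095/3584.

-4.2118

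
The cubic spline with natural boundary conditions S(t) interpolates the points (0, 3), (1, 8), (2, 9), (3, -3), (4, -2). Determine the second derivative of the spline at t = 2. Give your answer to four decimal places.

-26.1429

Write M_i for S''(x_i). With h_i = 1, 1, 1, 1 and divided differences Δ_i = 5, 1, -12, 1, the continuity of S' gives the tridiagonal system
  1·M_0 + 4·M_1 + 1·M_2 = 6(Δ_1 - Δ_0) = -24
  1·M_1 + 4·M_2 + 1·M_3 = 6(Δ_2 - Δ_1) = -78
  1·M_2 + 4·M_3 + 1·M_4 = 6(Δ_3 - Δ_2) = 78
Natural end conditions: M_0 = M_4 = 0.
Forward elimination and back-substitution give M_0 = 0, M_1 = 15/28, M_2 = -183/7, M_3 = 729/28, M_4 = 0.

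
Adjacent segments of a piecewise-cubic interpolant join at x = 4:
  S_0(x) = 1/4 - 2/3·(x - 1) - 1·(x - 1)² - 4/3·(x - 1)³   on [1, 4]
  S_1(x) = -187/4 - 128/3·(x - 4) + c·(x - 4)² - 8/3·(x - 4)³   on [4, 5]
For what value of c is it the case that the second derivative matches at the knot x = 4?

S_0''(x) = -2 - 8·(x - 1), so S_0''(4) = -26. On the right, S_1''(4) = 2c, so c = -13.

-13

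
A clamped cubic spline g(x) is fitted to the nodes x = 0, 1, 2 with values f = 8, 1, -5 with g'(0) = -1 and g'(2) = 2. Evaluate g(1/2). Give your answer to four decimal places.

With m_i denoting the second derivative at x_i, h_i = 1, 1, and Δ_i = (y_(i+1) − y_i)/h_i = -7, -6:
  1·m_0 + 4·m_1 + 1·m_2 = 6(Δ_1 - Δ_0) = 6
Clamped end conditions give two more equations: 2h_0·m_0 + h_0·m_1 = 6(Δ_0 - g'(0)) = -36 and h_1·m_1 + 2h_1·m_2 = 6(g'(2) - Δ_1) = 48.
Hence m_0 = -18, m_1 = 0, m_2 = 24.
On [0, 1], g(x) = 8 - 1·x - 9·x² + 3·x³.
With x = 1/2: g(1/2) = 45/8.

5.6250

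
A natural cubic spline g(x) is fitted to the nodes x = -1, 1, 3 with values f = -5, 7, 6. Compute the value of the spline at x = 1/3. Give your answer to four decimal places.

Put σ_i = g'' at the i-th knot. Here h = (2, 2) and Δ = (6, -1/2), so the interior equations h_(i-1)·σ_(i-1) + 2(h_(i-1)+h_i)·σ_i + h_i·σ_(i+1) = 6(Δ_i − Δ_(i-1)) read
  2·σ_0 + 8·σ_1 + 2·σ_2 = 6(Δ_1 - Δ_0) = -39
Natural end conditions: σ_0 = σ_2 = 0.
Forward elimination and back-substitution give σ_0 = 0, σ_1 = -39/8, σ_2 = 0.
On [-1, 1], g(x) = -5 + 61/8·(x + 1) + 0·(x + 1)² - 13/32·(x + 1)³.
With (x + 1) = 4/3: g(1/3) = 227/54.

4.2037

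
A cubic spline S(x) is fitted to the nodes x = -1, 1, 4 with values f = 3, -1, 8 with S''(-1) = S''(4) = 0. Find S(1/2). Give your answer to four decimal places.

-0.6563

With σ_i denoting the second derivative at x_i, h_i = 2, 3, and Δ_i = (y_(i+1) − y_i)/h_i = -2, 3:
  2·σ_0 + 10·σ_1 + 3·σ_2 = 6(Δ_1 - Δ_0) = 30
Natural end conditions: σ_0 = σ_2 = 0.
Solving: σ_0 = 0, σ_1 = 3, σ_2 = 0.
On [-1, 1], S(x) = 3 - 3·(x + 1) + 0·(x + 1)² + 1/4·(x + 1)³.
With (x + 1) = 3/2: S(1/2) = -21/32.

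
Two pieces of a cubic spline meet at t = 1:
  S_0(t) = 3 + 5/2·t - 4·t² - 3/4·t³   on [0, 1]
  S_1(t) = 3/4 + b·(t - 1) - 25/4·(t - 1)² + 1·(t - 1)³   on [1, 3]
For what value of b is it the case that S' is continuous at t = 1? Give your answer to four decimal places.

-7.7500

S_0'(t) = 5/2 - 8·t - 9/4·t², so S_0'(1) = -31/4. On the right, S_1'(1) = b, so b = -31/4.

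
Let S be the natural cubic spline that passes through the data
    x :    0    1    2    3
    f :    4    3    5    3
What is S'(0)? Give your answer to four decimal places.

-2.0667

Let M_i = S''(x_i). Step sizes h_i = 1, 1, 1; slopes of the chords Δ_i = (y_(i+1) - y_i)/h_i = -1, 2, -2.
  1·M_0 + 4·M_1 + 1·M_2 = 6(Δ_1 - Δ_0) = 18
  1·M_1 + 4·M_2 + 1·M_3 = 6(Δ_2 - Δ_1) = -24
Natural end conditions: M_0 = M_3 = 0.
Solving the tridiagonal system: M_0 = 0, M_1 = 32/5, M_2 = -38/5, M_3 = 0.
On [0, 1], S'(x) = b_0 + 2c_0·x + 3d_0·x² with b_0 = Δ_0 - h_0(2M_0 + M_1)/6 = -31/15, c_0 = M_0/2 = 0, d_0 = (M_1 - M_0)/(6h_0) = 16/15. So S'(0) = -31/15.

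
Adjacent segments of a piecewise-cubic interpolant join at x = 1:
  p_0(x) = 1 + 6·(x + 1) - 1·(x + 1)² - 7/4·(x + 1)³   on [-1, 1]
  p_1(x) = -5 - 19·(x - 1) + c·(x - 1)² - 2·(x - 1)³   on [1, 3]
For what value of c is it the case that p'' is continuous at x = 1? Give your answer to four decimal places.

p_0''(x) = -2 - 21/2·(x + 1), so p_0''(1) = -23. On the right, p_1''(1) = 2c, so c = -23/2.

-11.5000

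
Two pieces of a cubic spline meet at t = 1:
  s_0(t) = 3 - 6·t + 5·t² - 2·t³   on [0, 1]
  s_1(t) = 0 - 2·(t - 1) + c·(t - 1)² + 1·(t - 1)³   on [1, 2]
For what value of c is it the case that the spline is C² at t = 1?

s_0''(t) = 10 - 12·t, so s_0''(1) = -2. On the right, s_1''(1) = 2c, so c = -1.

-1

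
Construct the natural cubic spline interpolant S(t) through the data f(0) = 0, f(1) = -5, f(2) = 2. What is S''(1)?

Let M_i = S''(x_i). Step sizes h_i = 1, 1; slopes of the chords Δ_i = (y_(i+1) - y_i)/h_i = -5, 7.
  1·M_0 + 4·M_1 + 1·M_2 = 6(Δ_1 - Δ_0) = 72
Natural end conditions: M_0 = M_2 = 0.
Hence M_0 = 0, M_1 = 18, M_2 = 0.

18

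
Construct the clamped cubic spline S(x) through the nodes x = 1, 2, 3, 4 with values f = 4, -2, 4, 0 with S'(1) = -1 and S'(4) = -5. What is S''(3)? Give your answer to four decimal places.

-25.4667

Write M_i for S''(x_i). With h_i = 1, 1, 1 and divided differences Δ_i = -6, 6, -4, the continuity of S' gives the tridiagonal system
  1·M_0 + 4·M_1 + 1·M_2 = 6(Δ_1 - Δ_0) = 72
  1·M_1 + 4·M_2 + 1·M_3 = 6(Δ_2 - Δ_1) = -60
Clamped end conditions give two more equations: 2h_0·M_0 + h_0·M_1 = 6(Δ_0 - S'(1)) = -30 and h_2·M_2 + 2h_2·M_3 = 6(S'(4) - Δ_2) = -6.
Solving the tridiagonal system: M_0 = -466/15, M_1 = 482/15, M_2 = -382/15, M_3 = 146/15.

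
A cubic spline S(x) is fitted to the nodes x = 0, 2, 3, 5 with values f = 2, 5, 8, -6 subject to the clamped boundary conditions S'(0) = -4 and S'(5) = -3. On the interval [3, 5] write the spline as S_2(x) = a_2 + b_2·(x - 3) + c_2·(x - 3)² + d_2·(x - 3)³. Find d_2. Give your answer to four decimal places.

2.3359

Put σ_i = S'' at the i-th knot. Here h = (2, 1, 2) and Δ = (3/2, 3, -7), so the interior equations h_(i-1)·σ_(i-1) + 2(h_(i-1)+h_i)·σ_i + h_i·σ_(i+1) = 6(Δ_i − Δ_(i-1)) read
  2·σ_0 + 6·σ_1 + 1·σ_2 = 6(Δ_1 - Δ_0) = 9
  1·σ_1 + 6·σ_2 + 2·σ_3 = 6(Δ_2 - Δ_1) = -60
Clamped end conditions give two more equations: 2h_0·σ_0 + h_0·σ_1 = 6(Δ_0 - S'(0)) = 33 and h_2·σ_2 + 2h_2·σ_3 = 6(S'(5) - Δ_2) = 24.
Solving the tridiagonal system: σ_0 = 241/32, σ_1 = 23/16, σ_2 = -235/16, σ_3 = 427/32.
On [3, 5], with S_2(x) = a_2 + b_2·(x - 3) + c_2·(x - 3)² + d_2·(x - 3)³: c_2 = σ_2/2 = -235/32, d_2 = (σ_3 - σ_2)/(6h_2) = 299/128, b_2 = Δ_2 - h_2(2σ_2 + σ_3)/6 = -53/32.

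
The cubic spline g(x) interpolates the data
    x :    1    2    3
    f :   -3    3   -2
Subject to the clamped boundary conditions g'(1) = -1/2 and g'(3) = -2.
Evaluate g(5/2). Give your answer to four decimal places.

0.9219

Put m_i = g'' at the i-th knot. Here h = (1, 1) and Δ = (6, -5), so the interior equations h_(i-1)·m_(i-1) + 2(h_(i-1)+h_i)·m_i + h_i·m_(i+1) = 6(Δ_i − Δ_(i-1)) read
  1·m_0 + 4·m_1 + 1·m_2 = 6(Δ_1 - Δ_0) = -66
Clamped end conditions give two more equations: 2h_0·m_0 + h_0·m_1 = 6(Δ_0 - g'(1)) = 39 and h_1·m_1 + 2h_1·m_2 = 6(g'(3) - Δ_1) = 18.
Hence m_0 = 141/4, m_1 = -63/2, m_2 = 99/4.
On [2, 3], g(x) = 3 + 11/8·(x - 2) - 63/4·(x - 2)² + 75/8·(x - 2)³.
With (x - 2) = 1/2: g(5/2) = 59/64.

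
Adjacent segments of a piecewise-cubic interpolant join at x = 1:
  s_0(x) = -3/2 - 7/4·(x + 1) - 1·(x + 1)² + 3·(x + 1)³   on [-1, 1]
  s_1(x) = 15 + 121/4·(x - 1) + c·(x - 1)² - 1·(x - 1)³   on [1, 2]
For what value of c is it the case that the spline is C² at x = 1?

s_0''(x) = -2 + 18·(x + 1), so s_0''(1) = 34. On the right, s_1''(1) = 2c, so c = 17.

17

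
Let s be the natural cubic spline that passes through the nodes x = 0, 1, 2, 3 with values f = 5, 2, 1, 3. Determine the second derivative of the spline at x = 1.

Put M_i = s'' at the i-th knot. Here h = (1, 1, 1) and Δ = (-3, -1, 2), so the interior equations h_(i-1)·M_(i-1) + 2(h_(i-1)+h_i)·M_i + h_i·M_(i+1) = 6(Δ_i − Δ_(i-1)) read
  1·M_0 + 4·M_1 + 1·M_2 = 6(Δ_1 - Δ_0) = 12
  1·M_1 + 4·M_2 + 1·M_3 = 6(Δ_2 - Δ_1) = 18
Natural end conditions: M_0 = M_3 = 0.
Forward elimination and back-substitution give M_0 = 0, M_1 = 2, M_2 = 4, M_3 = 0.

2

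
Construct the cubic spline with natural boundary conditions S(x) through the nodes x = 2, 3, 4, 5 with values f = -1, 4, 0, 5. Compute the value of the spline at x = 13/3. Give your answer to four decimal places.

Write M_i for S''(x_i). With h_i = 1, 1, 1 and divided differences Δ_i = 5, -4, 5, the continuity of S' gives the tridiagonal system
  1·M_0 + 4·M_1 + 1·M_2 = 6(Δ_1 - Δ_0) = -54
  1·M_1 + 4·M_2 + 1·M_3 = 6(Δ_2 - Δ_1) = 54
Natural end conditions: M_0 = M_3 = 0.
Forward elimination and back-substitution give M_0 = 0, M_1 = -18, M_2 = 18, M_3 = 0.
On [4, 5], S(x) = 0 - 1·(x - 4) + 9·(x - 4)² - 3·(x - 4)³.
With (x - 4) = 1/3: S(13/3) = 5/9.

0.5556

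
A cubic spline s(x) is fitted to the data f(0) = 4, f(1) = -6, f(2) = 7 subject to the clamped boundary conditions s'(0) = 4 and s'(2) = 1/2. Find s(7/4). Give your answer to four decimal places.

4.9512

Put m_i = s'' at the i-th knot. Here h = (1, 1) and Δ = (-10, 13), so the interior equations h_(i-1)·m_(i-1) + 2(h_(i-1)+h_i)·m_i + h_i·m_(i+1) = 6(Δ_i − Δ_(i-1)) read
  1·m_0 + 4·m_1 + 1·m_2 = 6(Δ_1 - Δ_0) = 138
Clamped end conditions give two more equations: 2h_0·m_0 + h_0·m_1 = 6(Δ_0 - s'(0)) = -84 and h_1·m_1 + 2h_1·m_2 = 6(s'(2) - Δ_1) = -75.
Forward elimination and back-substitution give m_0 = -313/4, m_1 = 145/2, m_2 = -295/4.
On [1, 2], s(x) = -6 + 9/8·(x - 1) + 145/4·(x - 1)² - 195/8·(x - 1)³.
With (x - 1) = 3/4: s(7/4) = 2535/512.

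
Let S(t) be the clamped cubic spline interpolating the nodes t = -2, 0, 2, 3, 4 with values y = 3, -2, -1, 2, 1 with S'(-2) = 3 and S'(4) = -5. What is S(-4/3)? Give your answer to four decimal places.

3.0406

Write M_i for S''(x_i). With h_i = 2, 2, 1, 1 and divided differences Δ_i = -5/2, 1/2, 3, -1, the continuity of S' gives the tridiagonal system
  2·M_0 + 8·M_1 + 2·M_2 = 6(Δ_1 - Δ_0) = 18
  2·M_1 + 6·M_2 + 1·M_3 = 6(Δ_2 - Δ_1) = 15
  1·M_2 + 4·M_3 + 1·M_4 = 6(Δ_3 - Δ_2) = -24
Clamped end conditions give two more equations: 2h_0·M_0 + h_0·M_1 = 6(Δ_0 - S'(-2)) = -33 and h_3·M_3 + 2h_3·M_4 = 6(S'(4) - Δ_3) = -24.
Solving the tridiagonal system: M_0 = -220/21, M_1 = 187/42, M_2 = 5/3, M_3 = -82/21, M_4 = -211/21.
On [-2, 0], S(t) = 3 + 3·(t + 2) - 110/21·(t + 2)² + 209/168·(t + 2)³.
With (t + 2) = 2/3: S(-4/3) = 1724/567.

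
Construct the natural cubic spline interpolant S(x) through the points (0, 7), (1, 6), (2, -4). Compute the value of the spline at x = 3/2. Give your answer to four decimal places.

With σ_i denoting the second derivative at x_i, h_i = 1, 1, and Δ_i = (y_(i+1) − y_i)/h_i = -1, -10:
  1·σ_0 + 4·σ_1 + 1·σ_2 = 6(Δ_1 - Δ_0) = -54
Natural end conditions: σ_0 = σ_2 = 0.
Solving the tridiagonal system: σ_0 = 0, σ_1 = -27/2, σ_2 = 0.
On [1, 2], S(x) = 6 - 11/2·(x - 1) - 27/4·(x - 1)² + 9/4·(x - 1)³.
With (x - 1) = 1/2: S(3/2) = 59/32.

1.8438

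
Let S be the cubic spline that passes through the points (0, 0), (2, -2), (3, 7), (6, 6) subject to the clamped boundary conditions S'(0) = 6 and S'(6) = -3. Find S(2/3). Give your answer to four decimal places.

Let M_i = S''(x_i). Step sizes h_i = 2, 1, 3; slopes of the chords Δ_i = (y_(i+1) - y_i)/h_i = -1, 9, -1/3.
  2·M_0 + 6·M_1 + 1·M_2 = 6(Δ_1 - Δ_0) = 60
  1·M_1 + 8·M_2 + 3·M_3 = 6(Δ_2 - Δ_1) = -56
Clamped end conditions give two more equations: 2h_0·M_0 + h_0·M_1 = 6(Δ_0 - S'(0)) = -42 and h_2·M_2 + 2h_2·M_3 = 6(S'(6) - Δ_2) = -16.
Hence M_0 = -412/21, M_1 = 383/21, M_2 = -214/21, M_3 = 17/7.
On [0, 2], S(t) = 0 + 6·t - 206/21·t² + 265/84·t³.
With t = 2/3: S(2/3) = 326/567.

0.5750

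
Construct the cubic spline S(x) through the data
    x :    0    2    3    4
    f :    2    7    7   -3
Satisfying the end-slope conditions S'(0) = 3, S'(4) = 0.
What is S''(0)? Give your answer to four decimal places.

-2.0455

Put M_i = S'' at the i-th knot. Here h = (2, 1, 1) and Δ = (5/2, 0, -10), so the interior equations h_(i-1)·M_(i-1) + 2(h_(i-1)+h_i)·M_i + h_i·M_(i+1) = 6(Δ_i − Δ_(i-1)) read
  2·M_0 + 6·M_1 + 1·M_2 = 6(Δ_1 - Δ_0) = -15
  1·M_1 + 4·M_2 + 1·M_3 = 6(Δ_2 - Δ_1) = -60
Clamped end conditions give two more equations: 2h_0·M_0 + h_0·M_1 = 6(Δ_0 - S'(0)) = -3 and h_2·M_2 + 2h_2·M_3 = 6(S'(4) - Δ_2) = 60.
Solving the tridiagonal system: M_0 = -45/22, M_1 = 57/22, M_2 = -291/11, M_3 = 951/22.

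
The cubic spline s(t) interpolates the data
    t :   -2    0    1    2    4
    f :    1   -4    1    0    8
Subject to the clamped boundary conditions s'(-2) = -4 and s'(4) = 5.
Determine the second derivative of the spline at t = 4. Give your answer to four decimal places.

With M_i denoting the second derivative at x_i, h_i = 2, 1, 1, 2, and Δ_i = (y_(i+1) − y_i)/h_i = -5/2, 5, -1, 4:
  2·M_0 + 6·M_1 + 1·M_2 = 6(Δ_1 - Δ_0) = 45
  1·M_1 + 4·M_2 + 1·M_3 = 6(Δ_2 - Δ_1) = -36
  1·M_2 + 6·M_3 + 2·M_4 = 6(Δ_3 - Δ_2) = 30
Clamped end conditions give two more equations: 2h_0·M_0 + h_0·M_1 = 6(Δ_0 - s'(-2)) = 9 and h_3·M_3 + 2h_3·M_4 = 6(s'(4) - Δ_3) = 6.
Solving: M_0 = -127/40, M_1 = 217/20, M_2 = -55/4, M_3 = 163/20, M_4 = -103/40.

-2.5750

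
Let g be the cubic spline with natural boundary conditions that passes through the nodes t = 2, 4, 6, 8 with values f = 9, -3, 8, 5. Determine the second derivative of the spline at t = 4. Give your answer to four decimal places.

Write σ_i for g''(x_i). With h_i = 2, 2, 2 and divided differences Δ_i = -6, 11/2, -3/2, the continuity of g' gives the tridiagonal system
  2·σ_0 + 8·σ_1 + 2·σ_2 = 6(Δ_1 - Δ_0) = 69
  2·σ_1 + 8·σ_2 + 2·σ_3 = 6(Δ_2 - Δ_1) = -42
Natural end conditions: σ_0 = σ_3 = 0.
Solving the tridiagonal system: σ_0 = 0, σ_1 = 53/5, σ_2 = -79/10, σ_3 = 0.

10.6000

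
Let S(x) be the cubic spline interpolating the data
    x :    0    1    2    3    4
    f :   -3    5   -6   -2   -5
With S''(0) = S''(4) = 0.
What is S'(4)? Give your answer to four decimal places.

-6.2857

Put M_i = S'' at the i-th knot. Here h = (1, 1, 1, 1) and Δ = (8, -11, 4, -3), so the interior equations h_(i-1)·M_(i-1) + 2(h_(i-1)+h_i)·M_i + h_i·M_(i+1) = 6(Δ_i − Δ_(i-1)) read
  1·M_0 + 4·M_1 + 1·M_2 = 6(Δ_1 - Δ_0) = -114
  1·M_1 + 4·M_2 + 1·M_3 = 6(Δ_2 - Δ_1) = 90
  1·M_2 + 4·M_3 + 1·M_4 = 6(Δ_3 - Δ_2) = -42
Natural end conditions: M_0 = M_4 = 0.
Solving: M_0 = 0, M_1 = -264/7, M_2 = 258/7, M_3 = -138/7, M_4 = 0.
On [3, 4], S'(x) = b_3 + 2c_3·(x - 3) + 3d_3·(x - 3)² with b_3 = Δ_3 - h_3(2M_3 + M_4)/6 = 25/7, c_3 = M_3/2 = -69/7, d_3 = (M_4 - M_3)/(6h_3) = 23/7. So S'(4) = -44/7.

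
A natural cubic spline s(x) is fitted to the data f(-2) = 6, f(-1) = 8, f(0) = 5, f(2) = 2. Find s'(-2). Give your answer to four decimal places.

3.3696

Let M_i = s''(x_i). Step sizes h_i = 1, 1, 2; slopes of the chords Δ_i = (y_(i+1) - y_i)/h_i = 2, -3, -3/2.
  1·M_0 + 4·M_1 + 1·M_2 = 6(Δ_1 - Δ_0) = -30
  1·M_1 + 6·M_2 + 2·M_3 = 6(Δ_2 - Δ_1) = 9
Natural end conditions: M_0 = M_3 = 0.
Forward elimination and back-substitution give M_0 = 0, M_1 = -189/23, M_2 = 66/23, M_3 = 0.
On [-2, -1], s'(x) = b_0 + 2c_0·(x + 2) + 3d_0·(x + 2)² with b_0 = Δ_0 - h_0(2M_0 + M_1)/6 = 155/46, c_0 = M_0/2 = 0, d_0 = (M_1 - M_0)/(6h_0) = -63/46. So s'(-2) = 155/46.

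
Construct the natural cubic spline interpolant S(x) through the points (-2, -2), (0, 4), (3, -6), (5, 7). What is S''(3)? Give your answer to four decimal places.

7.7363

Put M_i = S'' at the i-th knot. Here h = (2, 3, 2) and Δ = (3, -10/3, 13/2), so the interior equations h_(i-1)·M_(i-1) + 2(h_(i-1)+h_i)·M_i + h_i·M_(i+1) = 6(Δ_i − Δ_(i-1)) read
  2·M_0 + 10·M_1 + 3·M_2 = 6(Δ_1 - Δ_0) = -38
  3·M_1 + 10·M_2 + 2·M_3 = 6(Δ_2 - Δ_1) = 59
Natural end conditions: M_0 = M_3 = 0.
Solving: M_0 = 0, M_1 = -557/91, M_2 = 704/91, M_3 = 0.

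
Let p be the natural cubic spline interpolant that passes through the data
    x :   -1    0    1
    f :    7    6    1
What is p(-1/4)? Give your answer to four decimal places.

Let σ_i = p''(x_i). Step sizes h_i = 1, 1; slopes of the chords Δ_i = (y_(i+1) - y_i)/h_i = -1, -5.
  1·σ_0 + 4·σ_1 + 1·σ_2 = 6(Δ_1 - Δ_0) = -24
Natural end conditions: σ_0 = σ_2 = 0.
Solving the tridiagonal system: σ_0 = 0, σ_1 = -6, σ_2 = 0.
On [-1, 0], p(x) = 7 + 0·(x + 1) + 0·(x + 1)² - 1·(x + 1)³.
With (x + 1) = 3/4: p(-1/4) = 421/64.

6.5781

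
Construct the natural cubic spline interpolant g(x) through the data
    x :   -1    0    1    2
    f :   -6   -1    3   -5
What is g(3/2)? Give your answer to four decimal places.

Let m_i = g''(x_i). Step sizes h_i = 1, 1, 1; slopes of the chords Δ_i = (y_(i+1) - y_i)/h_i = 5, 4, -8.
  1·m_0 + 4·m_1 + 1·m_2 = 6(Δ_1 - Δ_0) = -6
  1·m_1 + 4·m_2 + 1·m_3 = 6(Δ_2 - Δ_1) = -72
Natural end conditions: m_0 = m_3 = 0.
Solving: m_0 = 0, m_1 = 16/5, m_2 = -94/5, m_3 = 0.
On [1, 2], g(x) = 3 - 26/15·(x - 1) - 47/5·(x - 1)² + 47/15·(x - 1)³.
With (x - 1) = 1/2: g(3/2) = 7/40.

0.1750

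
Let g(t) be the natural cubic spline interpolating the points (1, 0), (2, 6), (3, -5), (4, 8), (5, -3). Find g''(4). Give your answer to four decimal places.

-50.6786

Write M_i for g''(x_i). With h_i = 1, 1, 1, 1 and divided differences Δ_i = 6, -11, 13, -11, the continuity of g' gives the tridiagonal system
  1·M_0 + 4·M_1 + 1·M_2 = 6(Δ_1 - Δ_0) = -102
  1·M_1 + 4·M_2 + 1·M_3 = 6(Δ_2 - Δ_1) = 144
  1·M_2 + 4·M_3 + 1·M_4 = 6(Δ_3 - Δ_2) = -144
Natural end conditions: M_0 = M_4 = 0.
Solving: M_0 = 0, M_1 = -1125/28, M_2 = 411/7, M_3 = -1419/28, M_4 = 0.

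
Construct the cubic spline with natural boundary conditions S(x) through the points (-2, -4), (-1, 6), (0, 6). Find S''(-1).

Write M_i for S''(x_i). With h_i = 1, 1 and divided differences Δ_i = 10, 0, the continuity of S' gives the tridiagonal system
  1·M_0 + 4·M_1 + 1·M_2 = 6(Δ_1 - Δ_0) = -60
Natural end conditions: M_0 = M_2 = 0.
Hence M_0 = 0, M_1 = -15, M_2 = 0.

-15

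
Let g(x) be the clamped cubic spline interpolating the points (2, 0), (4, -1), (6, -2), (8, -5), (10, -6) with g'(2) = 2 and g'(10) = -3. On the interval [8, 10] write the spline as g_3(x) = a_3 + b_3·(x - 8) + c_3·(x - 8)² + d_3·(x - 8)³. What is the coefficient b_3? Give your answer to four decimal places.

Let M_i = g''(x_i). Step sizes h_i = 2, 2, 2, 2; slopes of the chords Δ_i = (y_(i+1) - y_i)/h_i = -1/2, -1/2, -3/2, -1/2.
  2·M_0 + 8·M_1 + 2·M_2 = 6(Δ_1 - Δ_0) = 0
  2·M_1 + 8·M_2 + 2·M_3 = 6(Δ_2 - Δ_1) = -6
  2·M_2 + 8·M_3 + 2·M_4 = 6(Δ_3 - Δ_2) = 6
Clamped end conditions give two more equations: 2h_0·M_0 + h_0·M_1 = 6(Δ_0 - g'(2)) = -15 and h_3·M_3 + 2h_3·M_4 = 6(g'(10) - Δ_3) = -15.
Solving: M_0 = -127/28, M_1 = 11/7, M_2 = -7/4, M_3 = 17/7, M_4 = -139/28.
On [8, 10], with g_3(x) = a_3 + b_3·(x - 8) + c_3·(x - 8)² + d_3·(x - 8)³: c_3 = M_3/2 = 17/14, d_3 = (M_4 - M_3)/(6h_3) = -69/112, b_3 = Δ_3 - h_3(2M_3 + M_4)/6 = -13/28.

-0.4643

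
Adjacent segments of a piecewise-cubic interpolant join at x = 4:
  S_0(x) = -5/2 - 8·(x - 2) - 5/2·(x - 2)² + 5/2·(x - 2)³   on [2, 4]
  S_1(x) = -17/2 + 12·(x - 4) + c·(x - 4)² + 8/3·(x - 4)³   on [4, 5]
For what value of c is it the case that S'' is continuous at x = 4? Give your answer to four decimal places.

12.5000

S_0''(x) = -5 + 15·(x - 2), so S_0''(4) = 25. On the right, S_1''(4) = 2c, so c = 25/2.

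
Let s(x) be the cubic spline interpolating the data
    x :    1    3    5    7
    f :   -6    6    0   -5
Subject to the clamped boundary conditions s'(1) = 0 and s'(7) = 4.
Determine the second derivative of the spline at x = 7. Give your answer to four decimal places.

Write σ_i for s''(x_i). With h_i = 2, 2, 2 and divided differences Δ_i = 6, -3, -5/2, the continuity of s' gives the tridiagonal system
  2·σ_0 + 8·σ_1 + 2·σ_2 = 6(Δ_1 - Δ_0) = -54
  2·σ_1 + 8·σ_2 + 2·σ_3 = 6(Δ_2 - Δ_1) = 3
Clamped end conditions give two more equations: 2h_0·σ_0 + h_0·σ_1 = 6(Δ_0 - s'(1)) = 36 and h_2·σ_2 + 2h_2·σ_3 = 6(s'(7) - Δ_2) = 39.
Forward elimination and back-substitution give σ_0 = 427/30, σ_1 = -157/15, σ_2 = 19/30, σ_3 = 283/30.

9.4333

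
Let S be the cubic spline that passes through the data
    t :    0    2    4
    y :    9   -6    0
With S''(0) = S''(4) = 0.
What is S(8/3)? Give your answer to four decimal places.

Put σ_i = S'' at the i-th knot. Here h = (2, 2) and Δ = (-15/2, 3), so the interior equations h_(i-1)·σ_(i-1) + 2(h_(i-1)+h_i)·σ_i + h_i·σ_(i+1) = 6(Δ_i − Δ_(i-1)) read
  2·σ_0 + 8·σ_1 + 2·σ_2 = 6(Δ_1 - Δ_0) = 63
Natural end conditions: σ_0 = σ_2 = 0.
Forward elimination and back-substitution give σ_0 = 0, σ_1 = 63/8, σ_2 = 0.
On [2, 4], S(t) = -6 - 9/4·(t - 2) + 63/16·(t - 2)² - 21/32·(t - 2)³.
With (t - 2) = 2/3: S(8/3) = -107/18.

-5.9444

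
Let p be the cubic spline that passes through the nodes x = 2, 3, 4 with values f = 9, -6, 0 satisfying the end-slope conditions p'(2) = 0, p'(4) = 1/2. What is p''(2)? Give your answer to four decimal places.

-76.2500

Write σ_i for p''(x_i). With h_i = 1, 1 and divided differences Δ_i = -15, 6, the continuity of p' gives the tridiagonal system
  1·σ_0 + 4·σ_1 + 1·σ_2 = 6(Δ_1 - Δ_0) = 126
Clamped end conditions give two more equations: 2h_0·σ_0 + h_0·σ_1 = 6(Δ_0 - p'(2)) = -90 and h_1·σ_1 + 2h_1·σ_2 = 6(p'(4) - Δ_1) = -33.
Forward elimination and back-substitution give σ_0 = -305/4, σ_1 = 125/2, σ_2 = -191/4.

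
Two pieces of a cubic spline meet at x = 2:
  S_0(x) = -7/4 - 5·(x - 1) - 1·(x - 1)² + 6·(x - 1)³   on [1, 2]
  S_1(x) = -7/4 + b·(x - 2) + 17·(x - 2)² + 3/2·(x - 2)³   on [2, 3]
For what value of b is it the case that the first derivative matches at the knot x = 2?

S_0'(x) = -5 - 2·(x - 1) + 18·(x - 1)², so S_0'(2) = 11. On the right, S_1'(2) = b, so b = 11.

11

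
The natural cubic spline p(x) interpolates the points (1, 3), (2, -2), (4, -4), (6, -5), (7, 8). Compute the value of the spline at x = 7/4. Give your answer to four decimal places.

Put σ_i = p'' at the i-th knot. Here h = (1, 2, 2, 1) and Δ = (-5, -1, -1/2, 13), so the interior equations h_(i-1)·σ_(i-1) + 2(h_(i-1)+h_i)·σ_i + h_i·σ_(i+1) = 6(Δ_i − Δ_(i-1)) read
  1·σ_0 + 6·σ_1 + 2·σ_2 = 6(Δ_1 - Δ_0) = 24
  2·σ_1 + 8·σ_2 + 2·σ_3 = 6(Δ_2 - Δ_1) = 3
  2·σ_2 + 6·σ_3 + 1·σ_4 = 6(Δ_3 - Δ_2) = 81
Natural end conditions: σ_0 = σ_4 = 0.
Forward elimination and back-substitution give σ_0 = 0, σ_1 = 28/5, σ_2 = -24/5, σ_3 = 151/10, σ_4 = 0.
On [1, 2], p(x) = 3 - 89/15·(x - 1) + 0·(x - 1)² + 14/15·(x - 1)³.
With (x - 1) = 3/4: p(7/4) = -169/160.

-1.0563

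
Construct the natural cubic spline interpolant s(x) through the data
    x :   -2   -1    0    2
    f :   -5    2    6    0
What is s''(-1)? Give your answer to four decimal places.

-2.8696

Put M_i = s'' at the i-th knot. Here h = (1, 1, 2) and Δ = (7, 4, -3), so the interior equations h_(i-1)·M_(i-1) + 2(h_(i-1)+h_i)·M_i + h_i·M_(i+1) = 6(Δ_i − Δ_(i-1)) read
  1·M_0 + 4·M_1 + 1·M_2 = 6(Δ_1 - Δ_0) = -18
  1·M_1 + 6·M_2 + 2·M_3 = 6(Δ_2 - Δ_1) = -42
Natural end conditions: M_0 = M_3 = 0.
Hence M_0 = 0, M_1 = -66/23, M_2 = -150/23, M_3 = 0.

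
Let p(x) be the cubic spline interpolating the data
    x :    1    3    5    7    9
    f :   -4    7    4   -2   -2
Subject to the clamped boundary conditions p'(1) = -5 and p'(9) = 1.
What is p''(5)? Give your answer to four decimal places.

1.1250

Write m_i for p''(x_i). With h_i = 2, 2, 2, 2 and divided differences Δ_i = 11/2, -3/2, -3, 0, the continuity of p' gives the tridiagonal system
  2·m_0 + 8·m_1 + 2·m_2 = 6(Δ_1 - Δ_0) = -42
  2·m_1 + 8·m_2 + 2·m_3 = 6(Δ_2 - Δ_1) = -9
  2·m_2 + 8·m_3 + 2·m_4 = 6(Δ_3 - Δ_2) = 18
Clamped end conditions give two more equations: 2h_0·m_0 + h_0·m_1 = 6(Δ_0 - p'(1)) = 63 and h_3·m_3 + 2h_3·m_4 = 6(p'(9) - Δ_3) = 6.
Solving the tridiagonal system: m_0 = 1185/56, m_1 = -303/28, m_2 = 9/8, m_3 = 51/28, m_4 = 33/56.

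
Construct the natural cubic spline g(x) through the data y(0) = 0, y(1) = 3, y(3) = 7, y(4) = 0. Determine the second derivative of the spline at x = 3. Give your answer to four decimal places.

-9.7500

Put M_i = g'' at the i-th knot. Here h = (1, 2, 1) and Δ = (3, 2, -7), so the interior equations h_(i-1)·M_(i-1) + 2(h_(i-1)+h_i)·M_i + h_i·M_(i+1) = 6(Δ_i − Δ_(i-1)) read
  1·M_0 + 6·M_1 + 2·M_2 = 6(Δ_1 - Δ_0) = -6
  2·M_1 + 6·M_2 + 1·M_3 = 6(Δ_2 - Δ_1) = -54
Natural end conditions: M_0 = M_3 = 0.
Solving the tridiagonal system: M_0 = 0, M_1 = 9/4, M_2 = -39/4, M_3 = 0.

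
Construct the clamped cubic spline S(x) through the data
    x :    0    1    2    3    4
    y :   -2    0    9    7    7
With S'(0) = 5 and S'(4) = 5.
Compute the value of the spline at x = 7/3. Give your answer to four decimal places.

Let M_i = S''(x_i). Step sizes h_i = 1, 1, 1, 1; slopes of the chords Δ_i = (y_(i+1) - y_i)/h_i = 2, 9, -2, 0.
  1·M_0 + 4·M_1 + 1·M_2 = 6(Δ_1 - Δ_0) = 42
  1·M_1 + 4·M_2 + 1·M_3 = 6(Δ_2 - Δ_1) = -66
  1·M_2 + 4·M_3 + 1·M_4 = 6(Δ_3 - Δ_2) = 12
Clamped end conditions give two more equations: 2h_0·M_0 + h_0·M_1 = 6(Δ_0 - S'(0)) = -18 and h_3·M_3 + 2h_3·M_4 = 6(S'(4) - Δ_3) = 30.
Solving: M_0 = -549/28, M_1 = 297/14, M_2 = -93/4, M_3 = 81/14, M_4 = 339/28.
On [2, 3], S(x) = 9 + 67/14·(x - 2) - 93/8·(x - 2)² + 271/56·(x - 2)³.
With (x - 2) = 1/3: S(7/3) = 7169/756.

9.4828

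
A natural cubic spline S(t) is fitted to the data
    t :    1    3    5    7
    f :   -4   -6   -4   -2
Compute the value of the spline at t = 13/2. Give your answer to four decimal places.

Put M_i = S'' at the i-th knot. Here h = (2, 2, 2) and Δ = (-1, 1, 1), so the interior equations h_(i-1)·M_(i-1) + 2(h_(i-1)+h_i)·M_i + h_i·M_(i+1) = 6(Δ_i − Δ_(i-1)) read
  2·M_0 + 8·M_1 + 2·M_2 = 6(Δ_1 - Δ_0) = 12
  2·M_1 + 8·M_2 + 2·M_3 = 6(Δ_2 - Δ_1) = 0
Natural end conditions: M_0 = M_3 = 0.
Forward elimination and back-substitution give M_0 = 0, M_1 = 8/5, M_2 = -2/5, M_3 = 0.
On [5, 7], S(t) = -4 + 19/15·(t - 5) - 1/5·(t - 5)² + 1/30·(t - 5)³.
With (t - 5) = 3/2: S(13/2) = -39/16.

-2.4375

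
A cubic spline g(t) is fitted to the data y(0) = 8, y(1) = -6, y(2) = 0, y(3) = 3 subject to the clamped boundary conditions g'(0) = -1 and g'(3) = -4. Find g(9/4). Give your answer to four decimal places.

With M_i denoting the second derivative at x_i, h_i = 1, 1, 1, and Δ_i = (y_(i+1) − y_i)/h_i = -14, 6, 3:
  1·M_0 + 4·M_1 + 1·M_2 = 6(Δ_1 - Δ_0) = 120
  1·M_1 + 4·M_2 + 1·M_3 = 6(Δ_2 - Δ_1) = -18
Clamped end conditions give two more equations: 2h_0·M_0 + h_0·M_1 = 6(Δ_0 - g'(0)) = -78 and h_2·M_2 + 2h_2·M_3 = 6(g'(3) - Δ_2) = -42.
Forward elimination and back-substitution give M_0 = -318/5, M_1 = 246/5, M_2 = -66/5, M_3 = -72/5.
On [2, 3], g(t) = 0 + 49/5·(t - 2) - 33/5·(t - 2)² - 1/5·(t - 2)³.
With (t - 2) = 1/4: g(9/4) = 651/320.

2.0344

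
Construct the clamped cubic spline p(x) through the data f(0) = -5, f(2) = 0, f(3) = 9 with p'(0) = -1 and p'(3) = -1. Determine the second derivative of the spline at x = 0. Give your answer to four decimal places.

Let m_i = p''(x_i). Step sizes h_i = 2, 1; slopes of the chords Δ_i = (y_(i+1) - y_i)/h_i = 5/2, 9.
  2·m_0 + 6·m_1 + 1·m_2 = 6(Δ_1 - Δ_0) = 39
Clamped end conditions give two more equations: 2h_0·m_0 + h_0·m_1 = 6(Δ_0 - p'(0)) = 21 and h_1·m_1 + 2h_1·m_2 = 6(p'(3) - Δ_1) = -60.
Solving: m_0 = -5/4, m_1 = 13, m_2 = -73/2.

-1.2500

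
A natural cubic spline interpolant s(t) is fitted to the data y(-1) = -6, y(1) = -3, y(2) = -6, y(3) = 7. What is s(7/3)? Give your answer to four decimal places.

With M_i denoting the second derivative at x_i, h_i = 2, 1, 1, and Δ_i = (y_(i+1) − y_i)/h_i = 3/2, -3, 13:
  2·M_0 + 6·M_1 + 1·M_2 = 6(Δ_1 - Δ_0) = -27
  1·M_1 + 4·M_2 + 1·M_3 = 6(Δ_2 - Δ_1) = 96
Natural end conditions: M_0 = M_3 = 0.
Hence M_0 = 0, M_1 = -204/23, M_2 = 603/23, M_3 = 0.
On [2, 3], s(t) = -6 + 98/23·(t - 2) + 603/46·(t - 2)² - 201/46·(t - 2)³.
With (t - 2) = 1/3: s(7/3) = -680/207.

-3.2850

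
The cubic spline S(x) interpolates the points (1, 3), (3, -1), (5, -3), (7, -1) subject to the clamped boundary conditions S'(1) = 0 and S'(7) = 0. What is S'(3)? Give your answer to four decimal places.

-2.4000

Write m_i for S''(x_i). With h_i = 2, 2, 2 and divided differences Δ_i = -2, -1, 1, the continuity of S' gives the tridiagonal system
  2·m_0 + 8·m_1 + 2·m_2 = 6(Δ_1 - Δ_0) = 6
  2·m_1 + 8·m_2 + 2·m_3 = 6(Δ_2 - Δ_1) = 12
Clamped end conditions give two more equations: 2h_0·m_0 + h_0·m_1 = 6(Δ_0 - S'(1)) = -12 and h_2·m_2 + 2h_2·m_3 = 6(S'(7) - Δ_2) = -6.
Solving the tridiagonal system: m_0 = -18/5, m_1 = 6/5, m_2 = 9/5, m_3 = -12/5.
On [3, 5], S'(x) = b_1 + 2c_1·(x - 3) + 3d_1·(x - 3)² with b_1 = Δ_1 - h_1(2m_1 + m_2)/6 = -12/5, c_1 = m_1/2 = 3/5, d_1 = (m_2 - m_1)/(6h_1) = 1/20. So S'(3) = -12/5.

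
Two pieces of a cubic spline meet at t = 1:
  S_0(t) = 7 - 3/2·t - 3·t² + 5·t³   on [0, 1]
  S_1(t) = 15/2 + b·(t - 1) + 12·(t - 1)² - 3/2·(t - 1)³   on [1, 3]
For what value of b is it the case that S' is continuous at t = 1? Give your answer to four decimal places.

7.5000

S_0'(t) = -3/2 - 6·t + 15·t², so S_0'(1) = 15/2. On the right, S_1'(1) = b, so b = 15/2.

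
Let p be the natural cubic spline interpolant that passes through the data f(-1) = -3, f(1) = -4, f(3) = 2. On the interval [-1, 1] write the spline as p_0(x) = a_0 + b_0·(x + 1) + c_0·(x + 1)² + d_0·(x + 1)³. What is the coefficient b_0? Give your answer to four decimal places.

-1.3750

Put M_i = p'' at the i-th knot. Here h = (2, 2) and Δ = (-1/2, 3), so the interior equations h_(i-1)·M_(i-1) + 2(h_(i-1)+h_i)·M_i + h_i·M_(i+1) = 6(Δ_i − Δ_(i-1)) read
  2·M_0 + 8·M_1 + 2·M_2 = 6(Δ_1 - Δ_0) = 21
Natural end conditions: M_0 = M_2 = 0.
Solving: M_0 = 0, M_1 = 21/8, M_2 = 0.
On [-1, 1], with p_0(x) = a_0 + b_0·(x + 1) + c_0·(x + 1)² + d_0·(x + 1)³: c_0 = M_0/2 = 0, d_0 = (M_1 - M_0)/(6h_0) = 7/32, b_0 = Δ_0 - h_0(2M_0 + M_1)/6 = -11/8.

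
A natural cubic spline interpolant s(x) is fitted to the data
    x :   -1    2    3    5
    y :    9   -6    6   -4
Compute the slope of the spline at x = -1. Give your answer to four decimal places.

-12.5957

Write M_i for s''(x_i). With h_i = 3, 1, 2 and divided differences Δ_i = -5, 12, -5, the continuity of s' gives the tridiagonal system
  3·M_0 + 8·M_1 + 1·M_2 = 6(Δ_1 - Δ_0) = 102
  1·M_1 + 6·M_2 + 2·M_3 = 6(Δ_2 - Δ_1) = -102
Natural end conditions: M_0 = M_3 = 0.
Solving the tridiagonal system: M_0 = 0, M_1 = 714/47, M_2 = -918/47, M_3 = 0.
On [-1, 2], s'(x) = b_0 + 2c_0·(x + 1) + 3d_0·(x + 1)² with b_0 = Δ_0 - h_0(2M_0 + M_1)/6 = -592/47, c_0 = M_0/2 = 0, d_0 = (M_1 - M_0)/(6h_0) = 119/141. So s'(-1) = -592/47.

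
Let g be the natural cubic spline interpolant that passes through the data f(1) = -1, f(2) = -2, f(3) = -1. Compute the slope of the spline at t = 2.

Let m_i = g''(x_i). Step sizes h_i = 1, 1; slopes of the chords Δ_i = (y_(i+1) - y_i)/h_i = -1, 1.
  1·m_0 + 4·m_1 + 1·m_2 = 6(Δ_1 - Δ_0) = 12
Natural end conditions: m_0 = m_2 = 0.
Forward elimination and back-substitution give m_0 = 0, m_1 = 3, m_2 = 0.
On [2, 3], g'(t) = b_1 + 2c_1·(t - 2) + 3d_1·(t - 2)² with b_1 = Δ_1 - h_1(2m_1 + m_2)/6 = 0, c_1 = m_1/2 = 3/2, d_1 = (m_2 - m_1)/(6h_1) = -1/2. So g'(2) = 0.

0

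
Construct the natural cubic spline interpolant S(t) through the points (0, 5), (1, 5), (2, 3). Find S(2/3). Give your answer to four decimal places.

With M_i denoting the second derivative at x_i, h_i = 1, 1, and Δ_i = (y_(i+1) − y_i)/h_i = 0, -2:
  1·M_0 + 4·M_1 + 1·M_2 = 6(Δ_1 - Δ_0) = -12
Natural end conditions: M_0 = M_2 = 0.
Solving the tridiagonal system: M_0 = 0, M_1 = -3, M_2 = 0.
On [0, 1], S(t) = 5 + 1/2·t + 0·t² - 1/2·t³.
With t = 2/3: S(2/3) = 140/27.

5.1852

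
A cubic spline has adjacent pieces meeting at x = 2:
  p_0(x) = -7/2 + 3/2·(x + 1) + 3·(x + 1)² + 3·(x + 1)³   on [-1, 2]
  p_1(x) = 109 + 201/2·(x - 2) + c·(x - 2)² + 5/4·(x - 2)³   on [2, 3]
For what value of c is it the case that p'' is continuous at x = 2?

30

p_0''(x) = 6 + 18·(x + 1), so p_0''(2) = 60. On the right, p_1''(2) = 2c, so c = 30.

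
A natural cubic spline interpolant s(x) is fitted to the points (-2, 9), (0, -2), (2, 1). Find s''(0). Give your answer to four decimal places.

Let m_i = s''(x_i). Step sizes h_i = 2, 2; slopes of the chords Δ_i = (y_(i+1) - y_i)/h_i = -11/2, 3/2.
  2·m_0 + 8·m_1 + 2·m_2 = 6(Δ_1 - Δ_0) = 42
Natural end conditions: m_0 = m_2 = 0.
Hence m_0 = 0, m_1 = 21/4, m_2 = 0.

5.2500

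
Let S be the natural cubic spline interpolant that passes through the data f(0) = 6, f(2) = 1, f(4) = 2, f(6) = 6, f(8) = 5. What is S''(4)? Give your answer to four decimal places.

Let M_i = S''(x_i). Step sizes h_i = 2, 2, 2, 2; slopes of the chords Δ_i = (y_(i+1) - y_i)/h_i = -5/2, 1/2, 2, -1/2.
  2·M_0 + 8·M_1 + 2·M_2 = 6(Δ_1 - Δ_0) = 18
  2·M_1 + 8·M_2 + 2·M_3 = 6(Δ_2 - Δ_1) = 9
  2·M_2 + 8·M_3 + 2·M_4 = 6(Δ_3 - Δ_2) = -15
Natural end conditions: M_0 = M_4 = 0.
Solving the tridiagonal system: M_0 = 0, M_1 = 219/112, M_2 = 33/28, M_3 = -243/112, M_4 = 0.

1.1786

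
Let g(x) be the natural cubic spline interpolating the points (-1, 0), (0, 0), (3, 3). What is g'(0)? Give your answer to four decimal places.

Put m_i = g'' at the i-th knot. Here h = (1, 3) and Δ = (0, 1), so the interior equations h_(i-1)·m_(i-1) + 2(h_(i-1)+h_i)·m_i + h_i·m_(i+1) = 6(Δ_i − Δ_(i-1)) read
  1·m_0 + 8·m_1 + 3·m_2 = 6(Δ_1 - Δ_0) = 6
Natural end conditions: m_0 = m_2 = 0.
Hence m_0 = 0, m_1 = 3/4, m_2 = 0.
On [0, 3], g'(x) = b_1 + 2c_1·x + 3d_1·x² with b_1 = Δ_1 - h_1(2m_1 + m_2)/6 = 1/4, c_1 = m_1/2 = 3/8, d_1 = (m_2 - m_1)/(6h_1) = -1/24. So g'(0) = 1/4.

0.2500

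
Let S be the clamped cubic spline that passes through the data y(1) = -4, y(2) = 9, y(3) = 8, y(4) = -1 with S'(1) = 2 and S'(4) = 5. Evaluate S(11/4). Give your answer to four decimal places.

Let M_i = S''(x_i). Step sizes h_i = 1, 1, 1; slopes of the chords Δ_i = (y_(i+1) - y_i)/h_i = 13, -1, -9.
  1·M_0 + 4·M_1 + 1·M_2 = 6(Δ_1 - Δ_0) = -84
  1·M_1 + 4·M_2 + 1·M_3 = 6(Δ_2 - Δ_1) = -48
Clamped end conditions give two more equations: 2h_0·M_0 + h_0·M_1 = 6(Δ_0 - S'(1)) = 66 and h_2·M_2 + 2h_2·M_3 = 6(S'(4) - Δ_2) = 84.
Forward elimination and back-substitution give M_0 = 236/5, M_1 = -142/5, M_2 = -88/5, M_3 = 254/5.
On [2, 3], S(x) = 9 + 57/5·(x - 2) - 71/5·(x - 2)² + 9/5·(x - 2)³.
With (x - 2) = 3/4: S(11/4) = 3303/320.

10.3219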